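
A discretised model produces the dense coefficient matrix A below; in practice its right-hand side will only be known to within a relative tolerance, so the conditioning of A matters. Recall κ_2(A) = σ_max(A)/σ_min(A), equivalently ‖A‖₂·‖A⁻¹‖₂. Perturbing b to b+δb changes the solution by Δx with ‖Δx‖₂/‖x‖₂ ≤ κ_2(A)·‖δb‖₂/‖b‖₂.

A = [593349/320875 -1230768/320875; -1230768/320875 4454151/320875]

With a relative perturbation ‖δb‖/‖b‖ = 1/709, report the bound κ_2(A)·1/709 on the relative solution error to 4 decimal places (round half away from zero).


form AᵀA = [2986964649/164737225 -9939682368/164737225; -9939682368/164737225 34166801601/164737225] with trace 1486150650/6589489 and determinant 791015625/6589489
eigenvalues of AᵀA: λ = (tr ± √(tr²−4·det))/2 = 225, 3515625/6589489
κ_2(A) = √(λ_max/λ_min) = √(225 / (3515625/6589489)) = 20.5360
worst-case relative error ≤ 20.5360 × 1/709 = 0.0290

0.0290


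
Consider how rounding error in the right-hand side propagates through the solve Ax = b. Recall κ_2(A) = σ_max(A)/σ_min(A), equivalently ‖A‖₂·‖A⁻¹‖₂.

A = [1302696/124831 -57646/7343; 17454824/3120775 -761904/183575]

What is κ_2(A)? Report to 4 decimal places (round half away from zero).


form AᵀA = [4724243680384/33699780625 -3543141690288/33699780625; -3543141690288/33699780625 2657411027716/33699780625] with trace 295266188324/1347991225 and determinant 479785216/1347991225
eigenvalues of AᵀA: λ = (tr ± √(tr²−4·det))/2 = 5476/25, 87616/53919649
κ_2(A) = √(λ_max/λ_min) = √((5476/25) / (87616/53919649)) = 367.1500

367.1500


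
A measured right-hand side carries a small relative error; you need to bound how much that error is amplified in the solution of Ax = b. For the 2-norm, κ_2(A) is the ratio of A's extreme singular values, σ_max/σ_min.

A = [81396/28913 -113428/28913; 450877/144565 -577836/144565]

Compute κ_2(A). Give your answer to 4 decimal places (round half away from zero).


49.8500

form AᵀA = [438671569/24850225 -584242092/24850225; -584242092/24850225 779479456/24850225] with trace 48726041/994009 and determinant 960400/994009
λ_max, λ_min = (48726041/994009 ± √2370408486559281/988053892081)/2 = 49, 19600/994009
κ_2(A) = √(λ_max/λ_min) = √(49 / (19600/994009)) = 49.8500


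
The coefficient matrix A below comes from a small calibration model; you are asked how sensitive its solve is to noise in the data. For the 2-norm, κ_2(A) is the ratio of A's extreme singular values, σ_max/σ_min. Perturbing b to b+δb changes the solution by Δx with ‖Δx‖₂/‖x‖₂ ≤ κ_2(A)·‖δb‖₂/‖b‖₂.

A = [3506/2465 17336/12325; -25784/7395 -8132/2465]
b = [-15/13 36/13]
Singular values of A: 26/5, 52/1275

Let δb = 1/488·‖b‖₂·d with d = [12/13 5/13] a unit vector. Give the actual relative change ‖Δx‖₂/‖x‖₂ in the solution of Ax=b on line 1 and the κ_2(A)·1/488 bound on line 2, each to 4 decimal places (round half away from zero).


0.2613
0.2613

σ_max = 26/5, σ_min = 52/1275
condition number: (26/5) ÷ (52/1275) = 127.5000
worst-case relative error ≤ 127.5000 × 1/488 = 0.2613
solve Ax = b  →  x = [-0.4178 -0.3979]
2-norm of b is 3.0000; of x, 0.5769
δb = ε·‖b‖·d = [0.0057 0.0024]; solving A·Δx = δb gives ‖Δx‖ = 0.1507
relative error = 0.2613
so the bound is sharp here: realised error equals the bound


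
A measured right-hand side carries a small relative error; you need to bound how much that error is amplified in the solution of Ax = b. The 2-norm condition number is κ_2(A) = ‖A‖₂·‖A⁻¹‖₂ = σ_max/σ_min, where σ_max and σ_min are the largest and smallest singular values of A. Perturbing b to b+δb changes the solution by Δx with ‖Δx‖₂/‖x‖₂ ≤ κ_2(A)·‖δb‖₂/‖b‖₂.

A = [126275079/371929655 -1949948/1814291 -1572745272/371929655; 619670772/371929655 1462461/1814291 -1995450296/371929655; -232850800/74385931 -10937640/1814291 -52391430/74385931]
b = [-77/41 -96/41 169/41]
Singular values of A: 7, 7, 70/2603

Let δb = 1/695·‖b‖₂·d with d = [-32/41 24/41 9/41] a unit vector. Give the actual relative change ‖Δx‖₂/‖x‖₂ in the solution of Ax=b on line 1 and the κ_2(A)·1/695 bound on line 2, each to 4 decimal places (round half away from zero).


largest singular value 7, smallest 70/2603
κ = σ_max/σ_min = 7/(70/2603) = 260.3000
perturbation bound = 260.3000·1/695 = 0.3745
solve Ax = b  →  x = [31.6542 -18.0034 7.5615]
‖b‖₂ = 5.0990 and ‖x‖₂ = 37.1926
re-solving with b+δb shifts x by Δx of norm 0.2728
realised ‖Δx‖/‖x‖ = 0.0073
realised/bound (from unrounded values) ≈ 0.0196

0.0073
0.3745


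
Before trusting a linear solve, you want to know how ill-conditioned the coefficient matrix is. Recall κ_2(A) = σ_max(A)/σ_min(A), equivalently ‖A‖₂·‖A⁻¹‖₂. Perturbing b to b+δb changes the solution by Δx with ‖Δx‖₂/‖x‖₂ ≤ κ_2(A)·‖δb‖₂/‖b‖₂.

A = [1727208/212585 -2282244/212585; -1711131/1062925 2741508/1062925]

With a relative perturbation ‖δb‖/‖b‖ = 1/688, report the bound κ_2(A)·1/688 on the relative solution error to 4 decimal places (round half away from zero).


0.0754

AᵀA = [46108956681/672105625 -61415128908/672105625; -61415128908/672105625 81934448544/672105625]; tr = 5121736209/26884225, det = 362673936/26884225
char-poly roots: 4761/25 and 76176/1075369
so κ_2 = √((4761/25) / (76176/1075369)) = 51.8500
bound on ‖Δx‖/‖x‖: κ·ε = 51.8500·1/688 = 0.0754


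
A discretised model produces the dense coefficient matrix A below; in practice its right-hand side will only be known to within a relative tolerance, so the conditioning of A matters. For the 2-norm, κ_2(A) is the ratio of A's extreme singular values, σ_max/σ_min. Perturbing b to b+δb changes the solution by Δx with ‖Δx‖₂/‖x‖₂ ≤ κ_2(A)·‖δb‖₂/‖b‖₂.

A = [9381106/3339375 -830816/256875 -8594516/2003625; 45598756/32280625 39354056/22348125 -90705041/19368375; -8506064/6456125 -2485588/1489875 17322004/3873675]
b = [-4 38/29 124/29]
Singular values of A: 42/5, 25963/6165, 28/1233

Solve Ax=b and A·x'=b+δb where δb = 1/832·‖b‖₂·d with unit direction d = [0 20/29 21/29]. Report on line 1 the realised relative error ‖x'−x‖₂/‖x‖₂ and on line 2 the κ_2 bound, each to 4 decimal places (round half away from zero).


0.0018
0.4446

largest singular value 42/5, smallest 28/1233
condition number: (42/5) ÷ (28/1233) = 369.9000
bound on ‖Δx‖/‖x‖: κ·ε = 369.9000·1/832 = 0.4446
solve Ax = b  →  x = [155.7838 49.7759 65.4258]
‖b‖ = 6.0000, ‖x‖ = 176.1441
re-solving with b+δb shifts x by Δx of norm 0.3176
dividing the unrounded norms, ‖Δx‖/‖x‖ = 0.0018
realised/bound (from unrounded values) ≈ 0.0041


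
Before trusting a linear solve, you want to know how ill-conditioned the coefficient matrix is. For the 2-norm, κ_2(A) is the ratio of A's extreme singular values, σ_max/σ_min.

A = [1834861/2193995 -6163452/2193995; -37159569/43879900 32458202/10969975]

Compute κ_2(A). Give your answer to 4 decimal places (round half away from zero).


form AᵀA = [3243186116521/2289471610000 -1389441478509/286183951250; -1389441478509/286183951250 2381971927444/143091975625] with trace 66167579129/3663154576 and determinant 2088025/228947161
solving λ² − 66167579129/3663154576·λ + 2088025/228947161 = 0 gives λ = 289/16, 115600/228947161
κ_2(A) = √(λ_max/λ_min) = √((289/16) / (115600/228947161)) = 189.1375

189.1375


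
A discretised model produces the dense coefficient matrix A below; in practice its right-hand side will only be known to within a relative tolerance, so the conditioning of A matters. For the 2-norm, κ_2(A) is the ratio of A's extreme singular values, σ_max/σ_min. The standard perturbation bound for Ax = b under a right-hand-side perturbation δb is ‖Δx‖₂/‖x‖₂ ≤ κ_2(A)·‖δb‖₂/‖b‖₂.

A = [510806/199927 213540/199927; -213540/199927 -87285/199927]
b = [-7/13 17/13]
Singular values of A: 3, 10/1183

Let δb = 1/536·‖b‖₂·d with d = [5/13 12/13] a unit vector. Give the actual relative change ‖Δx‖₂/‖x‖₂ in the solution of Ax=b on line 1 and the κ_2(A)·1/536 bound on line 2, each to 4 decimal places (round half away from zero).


0.0026
0.6621

largest singular value 3, smallest 10/1183
κ_2(A) = 3 / (10/1183) = 354.9000
worst-case relative error ≤ 354.9000 × 1/536 = 0.6621
solve Ax = b  →  x = [-45.8077 109.0718]
2-norm of b is 1.4142; of x, 118.3005
re-solving with b+δb shifts x by Δx of norm 0.3121
realised ‖Δx‖/‖x‖ = 0.0026
so the bound overstates the realised error by a factor of ≈ 250.9532 (computed from the unrounded values)


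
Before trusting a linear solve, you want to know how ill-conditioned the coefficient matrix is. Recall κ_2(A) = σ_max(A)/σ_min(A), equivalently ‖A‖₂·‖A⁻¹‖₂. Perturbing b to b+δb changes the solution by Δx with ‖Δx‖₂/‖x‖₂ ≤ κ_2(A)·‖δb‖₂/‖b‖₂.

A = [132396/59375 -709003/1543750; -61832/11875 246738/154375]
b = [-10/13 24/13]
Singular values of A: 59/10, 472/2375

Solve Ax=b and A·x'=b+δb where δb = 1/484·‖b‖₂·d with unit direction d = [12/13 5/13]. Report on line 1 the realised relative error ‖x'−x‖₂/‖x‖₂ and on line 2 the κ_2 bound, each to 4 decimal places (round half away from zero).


0.0613
0.0613

largest singular value 59/10, smallest 472/2375
κ_2(A) = (59/10) / (472/2375) = 29.6875
κ_2(A)·‖δb‖/‖b‖ = 0.0613
solve Ax = b  →  x = [-0.3254 0.0949]
‖b‖₂ = 2.0000 and ‖x‖₂ = 0.3390
re-solving with b+δb shifts x by Δx of norm 0.0208
realised ‖Δx‖/‖x‖ = 0.0613
realised/bound = 1 exactly: the bound is attained for this b and d


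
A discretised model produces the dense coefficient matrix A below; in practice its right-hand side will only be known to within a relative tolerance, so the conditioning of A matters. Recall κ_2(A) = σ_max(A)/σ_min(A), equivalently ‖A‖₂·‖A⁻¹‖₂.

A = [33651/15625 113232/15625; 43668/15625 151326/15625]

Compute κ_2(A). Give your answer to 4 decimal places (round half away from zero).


form AᵀA = [121571361/9765625 416738952/9765625; 416738952/9765625 1428841764/9765625] with trace 2480661/15625 and determinant 142884/390625
λ_max, λ_min = (2480661/15625 ± √6153321786921/244140625)/2 = 3969/25, 36/15625
κ = σ_max/σ_min = (63/5)/(6/125) = 262.5000

262.5000


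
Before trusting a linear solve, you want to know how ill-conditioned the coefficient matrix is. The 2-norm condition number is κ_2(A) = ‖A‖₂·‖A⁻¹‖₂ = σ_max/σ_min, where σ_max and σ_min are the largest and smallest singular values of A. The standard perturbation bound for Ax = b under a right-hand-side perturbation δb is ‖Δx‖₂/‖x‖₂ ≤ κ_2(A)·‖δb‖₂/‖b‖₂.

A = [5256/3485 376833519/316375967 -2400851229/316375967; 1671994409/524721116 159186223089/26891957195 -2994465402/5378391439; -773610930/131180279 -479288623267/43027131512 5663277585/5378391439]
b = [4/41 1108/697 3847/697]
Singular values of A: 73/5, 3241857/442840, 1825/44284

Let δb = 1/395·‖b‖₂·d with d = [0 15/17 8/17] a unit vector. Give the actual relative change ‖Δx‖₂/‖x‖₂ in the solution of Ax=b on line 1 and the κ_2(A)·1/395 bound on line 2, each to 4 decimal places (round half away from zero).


0.0036
0.8969

σ_max = 73/5, σ_min = 1825/44284
κ = σ_max/σ_min = (73/5)/(1825/44284) = 354.2720
worst-case relative error ≤ 354.2720 × 1/395 = 0.8969
solve Ax = b  →  x = [85.5130 -44.8275 9.9462]
‖b‖ = 5.7446, ‖x‖ = 97.0613
Δx = A⁻¹·δb where δb = 1/395·5.7446·d; ‖Δx‖ = 0.3529
dividing the unrounded norms, ‖Δx‖/‖x‖ = 0.0036
realised/bound (from unrounded values) ≈ 0.0041


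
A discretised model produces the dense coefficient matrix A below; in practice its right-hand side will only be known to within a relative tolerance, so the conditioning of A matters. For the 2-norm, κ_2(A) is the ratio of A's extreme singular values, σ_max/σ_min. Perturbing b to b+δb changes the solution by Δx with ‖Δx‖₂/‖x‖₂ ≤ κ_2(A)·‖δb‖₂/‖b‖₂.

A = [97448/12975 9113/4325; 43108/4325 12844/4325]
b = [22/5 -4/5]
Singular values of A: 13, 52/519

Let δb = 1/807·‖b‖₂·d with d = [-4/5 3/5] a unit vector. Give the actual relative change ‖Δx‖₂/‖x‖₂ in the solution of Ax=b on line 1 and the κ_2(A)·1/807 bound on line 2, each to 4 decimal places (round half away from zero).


0.0014
0.1608

σ_max = 13, σ_min = 52/519
condition number: 13 ÷ (52/519) = 129.7500
perturbation bound = 129.7500·1/807 = 0.1608
solve Ax = b  →  x = [11.3262 -38.2831]
‖b‖ = 4.4721, ‖x‖ = 39.9234
δb = ε·‖b‖·d = [-0.0044 0.0033]; solving A·Δx = δb gives ‖Δx‖ = 0.0553
relative error = 0.0014
tightness: 0.0014 against a bound of 0.1608 (unrounded ratio ≈ 0.0086)


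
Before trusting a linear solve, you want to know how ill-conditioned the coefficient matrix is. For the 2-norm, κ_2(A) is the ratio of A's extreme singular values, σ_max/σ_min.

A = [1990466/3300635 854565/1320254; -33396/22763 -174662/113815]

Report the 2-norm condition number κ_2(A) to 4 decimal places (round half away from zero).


218.8750

M = AᵀA = [162195185524/64462671025 34059494133/12892534205; 34059494133/12892534205 715277849689/257850684100]. tr(M)=324389677/61320020, det(M)=1119364/1916250625
λ_max, λ_min = (324389677/61320020 ± √2630496917450932929/94003621320010000)/2 = 529/100, 8464/76650025
so κ_2 = √((529/100) / (8464/76650025)) = 218.8750


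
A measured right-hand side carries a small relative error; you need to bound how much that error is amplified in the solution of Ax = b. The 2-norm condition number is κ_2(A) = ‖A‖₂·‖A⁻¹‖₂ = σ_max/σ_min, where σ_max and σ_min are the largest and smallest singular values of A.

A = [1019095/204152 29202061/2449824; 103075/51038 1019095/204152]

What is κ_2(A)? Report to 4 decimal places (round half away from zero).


form AᵀA = [7151159225/246615616 205927507555/2959387392; 205927507555/2959387392 5930841608209/35512648704] with trace 41187032761/210134016 and determinant 37515625/52533504
λ_max, λ_min = (41187032761/210134016 ± √1696245534712583283121/44156304680288256)/2 = 196, 765625/210134016
so κ_2 = √(196 / (765625/210134016)) = 231.9360

231.9360


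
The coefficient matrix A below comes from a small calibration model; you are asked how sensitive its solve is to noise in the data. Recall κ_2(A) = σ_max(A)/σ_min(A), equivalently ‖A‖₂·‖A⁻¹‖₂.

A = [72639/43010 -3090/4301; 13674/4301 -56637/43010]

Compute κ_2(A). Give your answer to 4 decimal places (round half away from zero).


253.0000

AᵀA = [82955889/6400900 -1728216/320045; -1728216/320045 14403321/6400900]; tr = 9735921/640090, det = 2313441/640090000
λ_max, λ_min = (9735921/640090 ± √592388965477764/2560720050625)/2 = 1521/100, 1521/6400900
so κ_2 = √((1521/100) / (1521/6400900)) = 253.0000


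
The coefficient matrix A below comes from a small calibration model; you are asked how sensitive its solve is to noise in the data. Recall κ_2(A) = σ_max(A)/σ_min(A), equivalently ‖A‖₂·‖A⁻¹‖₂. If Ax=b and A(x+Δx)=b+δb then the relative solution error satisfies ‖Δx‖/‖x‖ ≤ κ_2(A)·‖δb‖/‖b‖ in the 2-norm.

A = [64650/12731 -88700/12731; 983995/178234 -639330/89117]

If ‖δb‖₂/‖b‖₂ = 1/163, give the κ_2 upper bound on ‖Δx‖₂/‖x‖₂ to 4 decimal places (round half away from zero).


form AᵀA = [2125389025/37773316 -708129675/9443329; -708129675/9443329 944422900/9443329] with trace 5903080625/37773316 and determinant 39062500/9443329
char-poly roots: 625/4 and 250000/9443329
κ_2(A) = √(λ_max/λ_min) = √((625/4) / (250000/9443329)) = 76.8250
worst-case relative error ≤ 76.8250 × 1/163 = 0.4713

0.4713


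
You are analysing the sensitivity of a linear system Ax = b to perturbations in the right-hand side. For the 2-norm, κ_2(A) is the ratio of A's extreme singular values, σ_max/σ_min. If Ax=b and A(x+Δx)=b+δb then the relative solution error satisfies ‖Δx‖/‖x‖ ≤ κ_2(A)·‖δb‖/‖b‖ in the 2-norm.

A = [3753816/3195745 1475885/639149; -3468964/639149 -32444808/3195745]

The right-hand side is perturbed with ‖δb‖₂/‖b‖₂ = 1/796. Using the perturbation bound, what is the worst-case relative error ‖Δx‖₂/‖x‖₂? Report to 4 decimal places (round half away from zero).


M = AᵀA = [187349146576/6075423025 70249893912/1215084605; 70249893912/1215084605 658608851569/6075423025]. tr(M)=585438061/4204445, det(M)=193877776/525555625
char-poly roots: 3481/25 and 55696/21022225
so κ_2 = √((3481/25) / (55696/21022225)) = 229.2500
bound on ‖Δx‖/‖x‖: κ·ε = 229.2500·1/796 = 0.2880

0.2880


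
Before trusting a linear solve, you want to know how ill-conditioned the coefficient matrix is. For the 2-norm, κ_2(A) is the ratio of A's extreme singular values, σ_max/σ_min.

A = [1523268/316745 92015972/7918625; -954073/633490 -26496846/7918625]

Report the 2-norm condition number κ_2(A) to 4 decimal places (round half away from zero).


M = AᵀA = [407665475545/16052383204 1222439586507/20065479005; 1222439586507/20065479005 14670435121684/100327395025]. tr(M)=407534777369/2374612900, det(M)=1177999684/593653225
λ_max, λ_min = (407534777369/2374612900 ± √166039838073267237384561/5638786424846410000)/2 = 17161/100, 274576/23746129
σ_max=√(17161/100)=(131/10), σ_min=√(274576/23746129)=(524/4873) → κ = 121.8250

121.8250


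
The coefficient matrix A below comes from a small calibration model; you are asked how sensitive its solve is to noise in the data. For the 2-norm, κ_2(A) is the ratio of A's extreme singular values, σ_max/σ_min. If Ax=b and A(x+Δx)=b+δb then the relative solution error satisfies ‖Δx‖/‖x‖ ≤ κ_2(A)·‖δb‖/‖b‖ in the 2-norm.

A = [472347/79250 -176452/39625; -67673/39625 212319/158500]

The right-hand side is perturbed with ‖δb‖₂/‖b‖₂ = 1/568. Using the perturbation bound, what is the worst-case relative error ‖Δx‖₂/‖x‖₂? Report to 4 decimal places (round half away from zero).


form AᵀA = [77257673/2009780 -57939651/2009780; -57939651/2009780 173838173/8039120] with trace 96573773/1607824 and determinant 923521/6431296
λ_max, λ_min = (96573773/1607824 ± √9325008772227225/2585098014976)/2 = 961/16, 961/401956
κ = σ_max/σ_min = (31/4)/(31/634) = 158.5000
worst-case relative error ≤ 158.5000 × 1/568 = 0.2790

0.2790


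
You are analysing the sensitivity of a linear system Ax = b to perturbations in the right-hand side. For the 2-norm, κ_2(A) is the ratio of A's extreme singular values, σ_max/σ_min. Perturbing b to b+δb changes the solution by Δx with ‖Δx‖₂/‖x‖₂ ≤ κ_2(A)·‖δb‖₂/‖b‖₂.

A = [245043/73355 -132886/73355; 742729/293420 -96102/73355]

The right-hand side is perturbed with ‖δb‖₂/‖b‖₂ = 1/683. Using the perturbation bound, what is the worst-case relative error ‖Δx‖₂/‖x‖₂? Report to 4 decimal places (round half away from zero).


0.1579

form AᵀA = [60495340681/3443811856 -4032577575/430476482; -4032577575/430476482 1075771336/215238241] with trace 268884713/11916304 and determinant 130321/2979076
char-poly roots: 361/16 and 1444/744769
σ_max=√(361/16)=(19/4), σ_min=√(1444/744769)=(38/863) → κ = 107.8750
perturbation bound = 107.8750·1/683 = 0.1579


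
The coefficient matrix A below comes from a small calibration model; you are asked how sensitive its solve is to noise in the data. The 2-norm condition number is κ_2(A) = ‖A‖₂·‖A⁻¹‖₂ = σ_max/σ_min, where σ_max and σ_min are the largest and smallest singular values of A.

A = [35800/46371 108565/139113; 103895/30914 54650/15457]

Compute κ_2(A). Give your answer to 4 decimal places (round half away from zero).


M = AᵀA = [60841225/5116644 47910625/3837483; 47910625/3837483 150923725/11512449]. tr(M)=1368925/54756, det(M)=625/54756
eigenvalues of AᵀA: λ = (tr ± √(tr²−4·det))/2 = 25, 25/54756
so κ_2 = √(25 / (25/54756)) = 234.0000

234.0000


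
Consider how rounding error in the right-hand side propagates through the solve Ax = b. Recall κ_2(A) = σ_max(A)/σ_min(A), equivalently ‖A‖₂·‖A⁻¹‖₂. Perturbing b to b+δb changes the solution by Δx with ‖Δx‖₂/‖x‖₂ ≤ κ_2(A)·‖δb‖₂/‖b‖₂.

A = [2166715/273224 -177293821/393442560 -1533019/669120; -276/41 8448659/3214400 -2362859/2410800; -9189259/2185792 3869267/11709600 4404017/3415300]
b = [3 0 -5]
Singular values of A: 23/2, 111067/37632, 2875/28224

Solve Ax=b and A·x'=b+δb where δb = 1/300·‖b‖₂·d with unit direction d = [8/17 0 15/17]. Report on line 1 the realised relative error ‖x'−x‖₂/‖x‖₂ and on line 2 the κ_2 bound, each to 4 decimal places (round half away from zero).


σ_max = 23/2, σ_min = 2875/28224
κ_2(A) = (23/2) / (2875/28224) = 112.8960
perturbation bound = 112.8960·1/300 = 0.3763
solve Ax = b  →  x = [-6.1255 -22.4374 -18.0987]
‖b‖₂ = 5.8310 and ‖x‖₂ = 29.4707
Δx = A⁻¹·δb where δb = 1/300·5.8310·d; ‖Δx‖ = 0.1908
relative error = 0.0065
so the bound overstates the realised error by a factor of ≈ 58.1231 (computed from the unrounded values)

0.0065
0.3763


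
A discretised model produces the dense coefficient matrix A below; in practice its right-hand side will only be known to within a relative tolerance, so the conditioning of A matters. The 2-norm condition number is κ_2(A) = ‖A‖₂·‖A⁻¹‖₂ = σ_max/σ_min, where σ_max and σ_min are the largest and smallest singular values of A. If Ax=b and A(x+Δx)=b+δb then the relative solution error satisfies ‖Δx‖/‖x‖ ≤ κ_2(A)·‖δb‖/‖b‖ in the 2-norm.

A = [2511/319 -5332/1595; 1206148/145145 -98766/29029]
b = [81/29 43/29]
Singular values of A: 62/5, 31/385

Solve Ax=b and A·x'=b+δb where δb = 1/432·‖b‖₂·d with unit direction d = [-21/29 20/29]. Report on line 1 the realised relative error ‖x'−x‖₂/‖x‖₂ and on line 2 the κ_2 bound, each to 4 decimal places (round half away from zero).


0.0073
0.3565

from the listed singular values, σ₁ = 62/5, σ_n = 31/385
κ_2(A) = (62/5) / (31/385) = 154.0000
bound on ‖Δx‖/‖x‖: κ·ε = 154.0000·1/432 = 0.3565
solve Ax = b  →  x = [-4.5533 -11.5571]
‖b‖₂ = 3.1623 and ‖x‖₂ = 12.4217
Δx = A⁻¹·δb where δb = 1/432·3.1623·d; ‖Δx‖ = 0.0909
dividing the unrounded norms, ‖Δx‖/‖x‖ = 0.0073
realised/bound (from unrounded values) ≈ 0.0205


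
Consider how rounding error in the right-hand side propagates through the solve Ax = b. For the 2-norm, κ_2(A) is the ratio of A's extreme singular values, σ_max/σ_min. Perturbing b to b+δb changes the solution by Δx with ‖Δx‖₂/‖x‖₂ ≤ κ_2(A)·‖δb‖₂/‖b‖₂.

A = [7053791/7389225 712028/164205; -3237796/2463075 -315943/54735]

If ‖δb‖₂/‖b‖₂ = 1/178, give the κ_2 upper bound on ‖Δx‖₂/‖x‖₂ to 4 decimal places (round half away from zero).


1.6200

AᵀA = [5764234956409/2184025844025 569165101312/48533907645; 569165101312/48533907645 56214547441/1078531281]; tr = 71147348914/1299242025, det = 1874161/51969681
λ_max, λ_min = (71147348914/1299242025 ± √5061701758617175376896/1688029839526100625)/2 = 1369/25, 34225/51969681
κ_2(A) = √(λ_max/λ_min) = √((1369/25) / (34225/51969681)) = 288.3600
worst-case relative error ≤ 288.3600 × 1/178 = 1.6200


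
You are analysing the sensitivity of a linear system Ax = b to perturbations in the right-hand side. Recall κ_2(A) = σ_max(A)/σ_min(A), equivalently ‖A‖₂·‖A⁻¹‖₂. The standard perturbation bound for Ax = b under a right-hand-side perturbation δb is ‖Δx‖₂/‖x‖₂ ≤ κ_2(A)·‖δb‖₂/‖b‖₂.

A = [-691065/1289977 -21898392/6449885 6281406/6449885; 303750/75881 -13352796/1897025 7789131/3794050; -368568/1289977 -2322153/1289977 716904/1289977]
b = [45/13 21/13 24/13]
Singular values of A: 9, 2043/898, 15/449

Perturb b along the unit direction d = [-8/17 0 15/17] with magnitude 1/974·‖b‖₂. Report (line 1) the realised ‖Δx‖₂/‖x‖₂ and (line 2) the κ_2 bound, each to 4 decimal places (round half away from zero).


0.0959
0.2766

from the listed singular values, σ₁ = 9, σ_n = 15/449
κ_2(A) = 9 / (15/449) = 269.4000
κ_2(A)·‖δb‖/‖b‖ = 0.2766
solve Ax = b  →  x = [-1.0890 -0.7823 0.2282]
2-norm of b is 4.2426; of x, 1.3601
with δb = [-0.0020 0.0000 0.0038], A·Δx = δb → ‖Δx‖ = 0.1304
realised ‖Δx‖/‖x‖ = 0.0959
realised/bound (from unrounded values) ≈ 0.3466


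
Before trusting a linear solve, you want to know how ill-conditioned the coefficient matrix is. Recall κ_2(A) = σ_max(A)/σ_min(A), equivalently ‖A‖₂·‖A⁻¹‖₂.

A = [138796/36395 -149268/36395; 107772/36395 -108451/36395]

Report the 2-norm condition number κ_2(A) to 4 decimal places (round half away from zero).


62.7500

AᵀA = [1235165344/52983841 -1296231300/52983841; -1296231300/52983841 1361702209/52983841]; tr = 3087833/63001, det = 38416/63001
char-poly roots: 49 and 784/63001
σ_max=√49=7, σ_min=√(784/63001)=(28/251) → κ = 62.7500


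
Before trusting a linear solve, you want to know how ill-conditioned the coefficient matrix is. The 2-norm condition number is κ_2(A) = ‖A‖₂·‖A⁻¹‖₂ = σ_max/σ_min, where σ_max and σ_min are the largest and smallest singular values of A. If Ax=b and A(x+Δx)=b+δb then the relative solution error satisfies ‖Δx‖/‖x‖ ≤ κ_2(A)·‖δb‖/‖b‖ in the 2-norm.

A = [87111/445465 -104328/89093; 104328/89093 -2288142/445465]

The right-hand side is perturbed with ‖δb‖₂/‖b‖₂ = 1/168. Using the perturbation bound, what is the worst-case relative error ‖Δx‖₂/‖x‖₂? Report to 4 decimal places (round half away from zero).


form AᵀA = [166387041/118048225 -147415464/23609645; -147415464/23609645 3276443844/118048225] with trace 409617/14045 and determinant 236196/1755625
eigenvalues of AᵀA: λ = (tr ± √(tr²−4·det))/2 = 729/25, 324/70225
κ_2(A) = √(λ_max/λ_min) = √((729/25) / (324/70225)) = 79.5000
bound on ‖Δx‖/‖x‖: κ·ε = 79.5000·1/168 = 0.4732

0.4732


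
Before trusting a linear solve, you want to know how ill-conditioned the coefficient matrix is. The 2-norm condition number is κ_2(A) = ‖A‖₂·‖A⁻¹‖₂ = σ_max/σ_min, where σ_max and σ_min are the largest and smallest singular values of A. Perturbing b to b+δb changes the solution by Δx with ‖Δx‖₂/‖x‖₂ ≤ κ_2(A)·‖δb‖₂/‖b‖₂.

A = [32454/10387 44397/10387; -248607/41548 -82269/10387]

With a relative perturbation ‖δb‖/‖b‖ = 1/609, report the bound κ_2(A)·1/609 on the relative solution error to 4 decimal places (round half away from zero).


AᵀA = [272171745/5973136 90713115/1493284; 90713115/1493284 30239730/373321]; tr = 756007425/5973136, det = 4100625/5973136
λ_max, λ_min = (756007425/5973136 ± √571449252291890625/35678353674496)/2 = 2025/16, 2025/373321
κ_2(A) = √(λ_max/λ_min) = √((2025/16) / (2025/373321)) = 152.7500
perturbation bound = 152.7500·1/609 = 0.2508

0.2508


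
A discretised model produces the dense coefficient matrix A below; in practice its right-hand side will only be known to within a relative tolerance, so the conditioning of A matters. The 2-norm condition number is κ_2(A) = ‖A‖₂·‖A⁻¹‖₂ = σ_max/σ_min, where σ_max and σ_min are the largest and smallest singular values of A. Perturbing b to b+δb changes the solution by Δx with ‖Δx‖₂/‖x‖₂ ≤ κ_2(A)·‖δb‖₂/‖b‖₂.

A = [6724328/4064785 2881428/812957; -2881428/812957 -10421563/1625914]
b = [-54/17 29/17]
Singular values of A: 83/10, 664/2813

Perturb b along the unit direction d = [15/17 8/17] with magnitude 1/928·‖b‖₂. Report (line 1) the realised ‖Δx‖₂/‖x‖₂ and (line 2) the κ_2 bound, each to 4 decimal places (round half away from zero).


largest singular value 83/10, smallest 664/2813
κ_2(A) = (83/10) / (664/2813) = 35.1625
worst-case relative error ≤ 35.1625 × 1/928 = 0.0379
solve Ax = b  →  x = [7.3060 -4.3062]
‖b‖ = 3.6056, ‖x‖ = 8.4806
re-solving with b+δb shifts x by Δx of norm 0.0165
dividing the unrounded norms, ‖Δx‖/‖x‖ = 0.0019
realised/bound (from unrounded values) ≈ 0.0512

0.0019
0.0379


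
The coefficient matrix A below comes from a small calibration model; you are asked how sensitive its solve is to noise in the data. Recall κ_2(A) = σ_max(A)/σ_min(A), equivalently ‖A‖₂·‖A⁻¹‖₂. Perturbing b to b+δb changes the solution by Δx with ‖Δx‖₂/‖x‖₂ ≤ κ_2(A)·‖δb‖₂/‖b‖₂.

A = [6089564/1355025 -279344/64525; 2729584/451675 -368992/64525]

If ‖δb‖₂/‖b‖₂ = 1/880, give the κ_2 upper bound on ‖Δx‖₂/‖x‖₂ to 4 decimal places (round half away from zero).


0.2655

M = AᵀA = [4165537961104/73443710025 -37781337152/699463905; -37781337152/699463905 8567526656/166539025]. tr(M)=377827216/3493161, det(M)=467943424/2183225625
eigenvalues of AᵀA: λ = (tr ± √(tr²−4·det))/2 = 2704/25, 173056/87329025
so κ_2 = √((2704/25) / (173056/87329025)) = 233.6250
bound on ‖Δx‖/‖x‖: κ·ε = 233.6250·1/880 = 0.2655


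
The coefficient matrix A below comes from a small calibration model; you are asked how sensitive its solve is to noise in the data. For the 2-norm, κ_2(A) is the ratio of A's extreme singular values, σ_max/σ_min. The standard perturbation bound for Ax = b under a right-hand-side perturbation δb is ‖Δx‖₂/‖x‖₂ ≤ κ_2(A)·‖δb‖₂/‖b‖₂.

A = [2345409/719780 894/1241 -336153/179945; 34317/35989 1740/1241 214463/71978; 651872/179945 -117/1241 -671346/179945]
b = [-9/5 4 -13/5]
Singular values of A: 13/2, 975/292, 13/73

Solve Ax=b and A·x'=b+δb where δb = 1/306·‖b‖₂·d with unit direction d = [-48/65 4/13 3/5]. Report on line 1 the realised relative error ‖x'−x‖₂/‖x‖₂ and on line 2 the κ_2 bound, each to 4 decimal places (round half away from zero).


largest singular value 13/2, smallest 13/73
condition number: (13/2) ÷ (13/73) = 36.5000
perturbation bound = 36.5000·1/306 = 0.1193
solve Ax = b  →  x = [2.0632 -4.5319 2.8148]
2-norm of b is 5.0990; of x, 5.7200
δb = ε·‖b‖·d = [-0.0123 0.0051 0.0100]; solving A·Δx = δb gives ‖Δx‖ = 0.0936
realised ‖Δx‖/‖x‖ = 0.0164
tightness: 0.0164 against a bound of 0.1193 (unrounded ratio ≈ 0.1371)

0.0164
0.1193


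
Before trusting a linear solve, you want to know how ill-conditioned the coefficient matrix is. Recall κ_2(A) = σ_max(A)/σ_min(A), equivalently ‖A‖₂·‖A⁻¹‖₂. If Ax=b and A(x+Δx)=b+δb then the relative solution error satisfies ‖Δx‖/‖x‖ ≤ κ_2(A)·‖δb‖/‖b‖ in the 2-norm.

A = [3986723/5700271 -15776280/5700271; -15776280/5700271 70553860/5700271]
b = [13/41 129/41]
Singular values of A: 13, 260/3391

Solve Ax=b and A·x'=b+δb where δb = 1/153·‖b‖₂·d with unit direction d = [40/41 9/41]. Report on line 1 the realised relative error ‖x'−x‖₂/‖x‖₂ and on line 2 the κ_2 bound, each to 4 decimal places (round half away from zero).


0.0207
1.1082

σ_max = 13, σ_min = 260/3391
κ_2(A) = 13 / (260/3391) = 169.5500
perturbation bound = 169.5500·1/153 = 1.1082
solve Ax = b  →  x = [12.6735 3.0881]
2-norm of b is 3.1623; of x, 13.0443
re-solving with b+δb shifts x by Δx of norm 0.2696
realised ‖Δx‖/‖x‖ = 0.0207
tightness: 0.0207 against a bound of 1.1082 (unrounded ratio ≈ 0.0186)


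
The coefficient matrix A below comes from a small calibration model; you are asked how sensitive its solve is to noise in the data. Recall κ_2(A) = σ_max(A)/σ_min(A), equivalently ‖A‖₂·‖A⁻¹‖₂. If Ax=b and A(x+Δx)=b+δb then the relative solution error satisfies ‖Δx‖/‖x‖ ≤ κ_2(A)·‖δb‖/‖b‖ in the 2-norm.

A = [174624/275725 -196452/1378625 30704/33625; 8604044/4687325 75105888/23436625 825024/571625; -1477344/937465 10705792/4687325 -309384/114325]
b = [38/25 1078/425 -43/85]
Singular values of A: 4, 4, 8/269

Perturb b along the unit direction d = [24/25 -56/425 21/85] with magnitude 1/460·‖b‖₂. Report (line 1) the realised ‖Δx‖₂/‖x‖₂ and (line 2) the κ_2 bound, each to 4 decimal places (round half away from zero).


0.0065
0.2924

largest singular value 4, smallest 8/269
condition number: 4 ÷ (8/269) = 134.5000
worst-case relative error ≤ 134.5000 × 1/460 = 0.2924
solve Ax = b  →  x = [-25.8415 6.3268 20.5750]
‖b‖₂ = 3.0000 and ‖x‖₂ = 33.6324
re-solving with b+δb shifts x by Δx of norm 0.2193
relative error = 0.0065
realised/bound (from unrounded values) ≈ 0.0223


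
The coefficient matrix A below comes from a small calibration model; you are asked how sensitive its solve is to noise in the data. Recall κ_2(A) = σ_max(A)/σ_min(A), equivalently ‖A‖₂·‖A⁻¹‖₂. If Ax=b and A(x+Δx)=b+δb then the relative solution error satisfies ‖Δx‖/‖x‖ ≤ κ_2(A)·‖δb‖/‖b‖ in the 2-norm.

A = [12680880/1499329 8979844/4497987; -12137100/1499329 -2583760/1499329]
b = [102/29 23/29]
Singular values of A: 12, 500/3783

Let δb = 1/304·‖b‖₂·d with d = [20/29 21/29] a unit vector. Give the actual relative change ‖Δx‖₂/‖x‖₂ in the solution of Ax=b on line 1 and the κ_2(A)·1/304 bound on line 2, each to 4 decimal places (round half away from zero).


from the listed singular values, σ₁ = 12, σ_n = 500/3783
κ = σ_max/σ_min = 12/(500/3783) = 90.7920
κ_2(A)·‖δb‖/‖b‖ = 0.2987
solve Ax = b  →  x = [-4.8199 22.1810]
‖b‖ = 3.6056, ‖x‖ = 22.6986
re-solving with b+δb shifts x by Δx of norm 0.0897
dividing the unrounded norms, ‖Δx‖/‖x‖ = 0.0040
realised/bound (from unrounded values) ≈ 0.0132

0.0040
0.2987


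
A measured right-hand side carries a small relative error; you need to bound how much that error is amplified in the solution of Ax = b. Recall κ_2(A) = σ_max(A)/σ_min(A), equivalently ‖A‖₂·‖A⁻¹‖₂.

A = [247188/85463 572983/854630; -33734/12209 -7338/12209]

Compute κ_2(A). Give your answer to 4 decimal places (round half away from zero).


M = AᵀA = [138957268/8684809 156319362/43424045; 156319362/43424045 704109529/868480900]. tr(M)=14599836329/868480900, det(M)=2825761/217120225
λ_max, λ_min = (14599836329/868480900 ± √213115954922284757841/754259073664810000)/2 = 1681/100, 6724/8684809
σ_max=√(1681/100)=(41/10), σ_min=√(6724/8684809)=(82/2947) → κ = 147.3500

147.3500


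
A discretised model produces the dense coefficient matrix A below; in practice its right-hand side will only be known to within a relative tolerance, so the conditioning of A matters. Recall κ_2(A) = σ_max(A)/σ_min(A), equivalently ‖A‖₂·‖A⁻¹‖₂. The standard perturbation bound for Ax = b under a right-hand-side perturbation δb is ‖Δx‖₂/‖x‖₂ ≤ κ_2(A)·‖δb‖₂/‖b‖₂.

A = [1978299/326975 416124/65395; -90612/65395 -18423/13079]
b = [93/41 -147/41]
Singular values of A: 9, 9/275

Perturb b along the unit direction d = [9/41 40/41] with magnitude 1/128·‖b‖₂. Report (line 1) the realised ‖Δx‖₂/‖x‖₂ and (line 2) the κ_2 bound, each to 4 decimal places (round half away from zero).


0.0110
2.1484

from the listed singular values, σ₁ = 9, σ_n = 9/275
κ_2(A) = 9 / (9/275) = 275.0000
worst-case relative error ≤ 275.0000 × 1/128 = 2.1484
solve Ax = b  →  x = [66.6092 -62.9770]
2-norm of b is 4.2426; of x, 91.6673
Δx = A⁻¹·δb where δb = 1/128·4.2426·d; ‖Δx‖ = 1.0128
realised ‖Δx‖/‖x‖ = 0.0110
realised/bound (from unrounded values) ≈ 0.0051


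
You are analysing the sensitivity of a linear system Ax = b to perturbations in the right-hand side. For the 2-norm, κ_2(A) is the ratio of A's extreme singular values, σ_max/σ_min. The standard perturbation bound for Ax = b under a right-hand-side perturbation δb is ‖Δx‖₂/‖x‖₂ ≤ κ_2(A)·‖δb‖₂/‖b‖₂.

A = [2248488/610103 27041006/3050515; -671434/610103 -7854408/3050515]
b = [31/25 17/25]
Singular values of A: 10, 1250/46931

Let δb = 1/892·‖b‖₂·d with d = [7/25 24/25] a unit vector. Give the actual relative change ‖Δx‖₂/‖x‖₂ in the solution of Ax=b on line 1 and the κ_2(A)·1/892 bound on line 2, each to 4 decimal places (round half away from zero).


0.0016
0.4209

largest singular value 10, smallest 1250/46931
κ = σ_max/σ_min = 10/(1250/46931) = 375.4480
bound on ‖Δx‖/‖x‖: κ·ε = 375.4480·1/892 = 0.4209
solve Ax = b  →  x = [-34.6183 14.5326]
‖b‖ = 1.4142, ‖x‖ = 37.5449
with δb = [0.0004 0.0015], A·Δx = δb → ‖Δx‖ = 0.0595
dividing the unrounded norms, ‖Δx‖/‖x‖ = 0.0016
tightness: 0.0016 against a bound of 0.4209 (unrounded ratio ≈ 0.0038)


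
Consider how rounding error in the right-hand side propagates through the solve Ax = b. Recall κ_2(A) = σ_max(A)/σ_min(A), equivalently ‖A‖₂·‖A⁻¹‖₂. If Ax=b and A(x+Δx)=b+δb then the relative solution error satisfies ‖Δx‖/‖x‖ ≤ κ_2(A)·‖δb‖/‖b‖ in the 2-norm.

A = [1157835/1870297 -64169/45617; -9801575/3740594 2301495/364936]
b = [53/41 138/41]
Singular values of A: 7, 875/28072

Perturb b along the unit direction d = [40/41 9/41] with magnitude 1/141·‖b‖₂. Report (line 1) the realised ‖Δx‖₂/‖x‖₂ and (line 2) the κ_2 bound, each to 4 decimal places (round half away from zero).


largest singular value 7, smallest 875/28072
κ = σ_max/σ_min = 7/(875/28072) = 224.5760
κ_2(A)·‖δb‖/‖b‖ = 1.5927
solve Ax = b  →  x = [59.0640 25.0743]
‖b‖₂ = 3.6056 and ‖x‖₂ = 64.1660
re-solving with b+δb shifts x by Δx of norm 0.8204
dividing the unrounded norms, ‖Δx‖/‖x‖ = 0.0128
realised/bound (from unrounded values) ≈ 0.0080

0.0128
1.5927


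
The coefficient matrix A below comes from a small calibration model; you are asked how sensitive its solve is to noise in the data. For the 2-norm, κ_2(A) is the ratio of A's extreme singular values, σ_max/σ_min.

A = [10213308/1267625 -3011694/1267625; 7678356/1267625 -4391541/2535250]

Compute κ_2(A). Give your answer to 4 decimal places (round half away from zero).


253.5250

AᵀA = [6530752446624/64274925625 -1904770640682/64274925625; -1904770640682/64274925625 2222673414129/257099702500]; tr = 45353093121/411359524, det = 19448100/102839881
eigenvalues of AᵀA: λ = (tr ± √(tr²−4·det))/2 = 441/4, 176400/102839881
κ_2(A) = √(λ_max/λ_min) = √((441/4) / (176400/102839881)) = 253.5250


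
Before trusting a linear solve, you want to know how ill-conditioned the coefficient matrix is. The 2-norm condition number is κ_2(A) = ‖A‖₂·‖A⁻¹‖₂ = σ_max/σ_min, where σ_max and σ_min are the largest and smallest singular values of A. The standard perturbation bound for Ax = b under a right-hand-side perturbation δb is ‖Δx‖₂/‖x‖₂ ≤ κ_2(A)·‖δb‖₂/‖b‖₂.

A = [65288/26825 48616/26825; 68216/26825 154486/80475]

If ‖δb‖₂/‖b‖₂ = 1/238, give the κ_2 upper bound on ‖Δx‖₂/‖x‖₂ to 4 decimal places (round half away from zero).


form AᵀA = [424064/34225 954128/102675; 954128/102675 2146852/308025] with trace 5963428/308025 and determinant 30976/7700625
solving λ² − 5963428/308025·λ + 30976/7700625 = 0 gives λ = 484/25, 64/308025
so κ_2 = √((484/25) / (64/308025)) = 305.2500
worst-case relative error ≤ 305.2500 × 1/238 = 1.2826

1.2826


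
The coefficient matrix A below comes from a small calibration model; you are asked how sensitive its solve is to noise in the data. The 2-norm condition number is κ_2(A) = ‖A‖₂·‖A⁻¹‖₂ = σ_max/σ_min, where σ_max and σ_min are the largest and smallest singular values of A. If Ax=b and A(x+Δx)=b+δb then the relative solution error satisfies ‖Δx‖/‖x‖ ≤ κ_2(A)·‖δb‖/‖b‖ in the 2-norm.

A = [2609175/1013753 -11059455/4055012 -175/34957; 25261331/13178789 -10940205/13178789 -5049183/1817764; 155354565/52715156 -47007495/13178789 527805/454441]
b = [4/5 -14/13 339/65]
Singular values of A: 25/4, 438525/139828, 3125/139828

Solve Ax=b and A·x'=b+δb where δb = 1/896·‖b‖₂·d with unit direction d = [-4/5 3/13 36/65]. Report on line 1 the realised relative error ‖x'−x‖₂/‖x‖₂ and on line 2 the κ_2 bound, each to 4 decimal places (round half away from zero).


0.0030
0.3121

from the listed singular values, σ₁ = 25/4, σ_n = 3125/139828
κ_2(A) = (25/4) / (3125/139828) = 279.6560
worst-case relative error ≤ 279.6560 × 1/896 = 0.3121
solve Ax = b  →  x = [62.4583 58.6003 25.9755]
2-norm of b is 5.3852; of x, 89.4973
with δb = [-0.0048 0.0014 0.0033], A·Δx = δb → ‖Δx‖ = 0.2689
dividing the unrounded norms, ‖Δx‖/‖x‖ = 0.0030
tightness: 0.0030 against a bound of 0.3121 (unrounded ratio ≈ 0.0096)
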